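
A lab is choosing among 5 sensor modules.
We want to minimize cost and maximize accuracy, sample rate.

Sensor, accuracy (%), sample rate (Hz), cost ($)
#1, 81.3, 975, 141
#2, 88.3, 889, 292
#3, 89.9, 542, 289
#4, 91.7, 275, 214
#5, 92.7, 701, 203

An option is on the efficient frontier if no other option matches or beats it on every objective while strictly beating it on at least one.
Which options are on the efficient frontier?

#1, #2, #5

#1: not dominated (best sample rate).
#2: not dominated.
#3: dominated by #5 (accuracy 92.7≥89.9, sample rate 701≥542, cost 203≤289).
#4: dominated by #5 (accuracy 92.7≥91.7, sample rate 701≥275, cost 203≤214).
#5: not dominated (best accuracy).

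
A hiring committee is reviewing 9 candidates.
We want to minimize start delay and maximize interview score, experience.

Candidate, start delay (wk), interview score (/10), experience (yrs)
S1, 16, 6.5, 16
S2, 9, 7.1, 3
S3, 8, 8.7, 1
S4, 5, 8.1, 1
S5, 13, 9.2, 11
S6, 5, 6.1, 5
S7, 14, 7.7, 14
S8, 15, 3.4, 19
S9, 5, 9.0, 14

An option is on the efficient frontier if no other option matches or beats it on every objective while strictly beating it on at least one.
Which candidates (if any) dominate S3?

S9: start delay 5≤8, interview score 9.0≥8.7, experience 14≥1 — dominates S3.
Others (S1, S2, S4, S5, S6, S7, S8) are each worse than S3 on at least one objective.

S9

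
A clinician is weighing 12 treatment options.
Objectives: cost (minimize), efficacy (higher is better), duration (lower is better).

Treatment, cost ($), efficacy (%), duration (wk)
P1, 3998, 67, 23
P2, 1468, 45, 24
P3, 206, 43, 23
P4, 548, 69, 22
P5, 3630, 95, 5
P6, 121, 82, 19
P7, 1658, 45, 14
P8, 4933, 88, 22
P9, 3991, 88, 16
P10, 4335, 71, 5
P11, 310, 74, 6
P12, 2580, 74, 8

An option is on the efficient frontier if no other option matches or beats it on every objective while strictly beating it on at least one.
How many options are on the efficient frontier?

P1: dominated by P4 (cost 548≤3998, efficacy 69≥67, duration 22≤23).
P2: dominated by P4 (cost 548≤1468, efficacy 69≥45, duration 22≤24).
P3: dominated by P6 (cost 121≤206, efficacy 82≥43, duration 19≤23).
P4: dominated by P6 (cost 121≤548, efficacy 82≥69, duration 19≤22).
P5: not dominated (best efficacy).
P6: not dominated (best cost).
P7: dominated by P11 (cost 310≤1658, efficacy 74≥45, duration 6≤14).
P8: dominated by P5 (cost 3630≤4933, efficacy 95≥88, duration 5≤22).
P9: dominated by P5 (cost 3630≤3991, efficacy 95≥88, duration 5≤16).
P10: dominated by P5 (cost 3630≤4335, efficacy 95≥71, duration 5≤5).
P11: not dominated.
P12: dominated by P11 (cost 310≤2580, efficacy 74≥74, duration 6≤8).
Pareto-optimal: P5, P6, P11 → 3.

3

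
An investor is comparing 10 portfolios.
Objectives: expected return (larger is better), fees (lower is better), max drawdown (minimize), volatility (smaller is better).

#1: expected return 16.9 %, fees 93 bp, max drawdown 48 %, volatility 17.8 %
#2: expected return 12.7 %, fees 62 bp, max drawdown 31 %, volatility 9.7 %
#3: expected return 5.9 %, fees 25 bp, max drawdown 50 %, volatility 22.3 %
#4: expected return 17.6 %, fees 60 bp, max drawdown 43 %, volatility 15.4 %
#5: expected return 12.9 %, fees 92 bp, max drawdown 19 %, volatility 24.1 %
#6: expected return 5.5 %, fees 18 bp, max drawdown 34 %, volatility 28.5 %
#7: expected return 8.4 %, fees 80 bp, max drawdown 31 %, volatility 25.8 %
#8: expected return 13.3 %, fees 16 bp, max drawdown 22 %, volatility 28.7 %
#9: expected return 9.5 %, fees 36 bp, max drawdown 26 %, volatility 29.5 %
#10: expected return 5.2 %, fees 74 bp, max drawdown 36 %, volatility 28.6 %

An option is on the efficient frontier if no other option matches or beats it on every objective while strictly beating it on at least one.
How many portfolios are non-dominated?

6

#1: dominated by #4 (expected return 17.6≥16.9, fees 60≤93, max drawdown 43≤48, volatility 15.4≤17.8).
#2: not dominated (best volatility).
#3: not dominated.
#4: not dominated (best expected return).
#5: not dominated (best max drawdown).
#6: not dominated.
#7: dominated by #2 (expected return 12.7≥8.4, fees 62≤80, max drawdown 31≤31, volatility 9.7≤25.8).
#8: not dominated (best fees).
#9: dominated by #8 (expected return 13.3≥9.5, fees 16≤36, max drawdown 22≤26, volatility 28.7≤29.5).
#10: dominated by #2 (expected return 12.7≥5.2, fees 62≤74, max drawdown 31≤36, volatility 9.7≤28.6).
Pareto-optimal: #2, #3, #4, #5, #6, #8 → 6.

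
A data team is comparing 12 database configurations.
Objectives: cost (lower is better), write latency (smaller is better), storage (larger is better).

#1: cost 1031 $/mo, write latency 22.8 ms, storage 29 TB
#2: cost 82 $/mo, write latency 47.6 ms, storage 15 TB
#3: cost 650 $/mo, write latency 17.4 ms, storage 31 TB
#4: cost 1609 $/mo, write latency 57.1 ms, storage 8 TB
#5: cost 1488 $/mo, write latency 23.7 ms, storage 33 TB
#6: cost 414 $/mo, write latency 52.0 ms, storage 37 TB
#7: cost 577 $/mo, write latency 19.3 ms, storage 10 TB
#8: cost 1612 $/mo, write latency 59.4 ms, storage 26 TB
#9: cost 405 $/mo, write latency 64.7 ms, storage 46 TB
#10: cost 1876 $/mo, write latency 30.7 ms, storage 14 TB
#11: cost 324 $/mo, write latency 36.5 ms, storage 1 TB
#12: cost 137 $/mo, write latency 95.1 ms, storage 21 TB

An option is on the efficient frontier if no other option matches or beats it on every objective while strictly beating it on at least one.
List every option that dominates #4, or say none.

#1: cost 1031≤1609, write latency 22.8≤57.1, storage 29≥8 — dominates #4.
#2: cost 82≤1609, write latency 47.6≤57.1, storage 15≥8 — dominates #4.
#3: cost 650≤1609, write latency 17.4≤57.1, storage 31≥8 — dominates #4.
#5: cost 1488≤1609, write latency 23.7≤57.1, storage 33≥8 — dominates #4.
#6: cost 414≤1609, write latency 52.0≤57.1, storage 37≥8 — dominates #4.
#7: cost 577≤1609, write latency 19.3≤57.1, storage 10≥8 — dominates #4.
Others (#8, #9, #10, #11, #12) are each worse than #4 on at least one objective.

#1, #2, #3, #5, #6, #7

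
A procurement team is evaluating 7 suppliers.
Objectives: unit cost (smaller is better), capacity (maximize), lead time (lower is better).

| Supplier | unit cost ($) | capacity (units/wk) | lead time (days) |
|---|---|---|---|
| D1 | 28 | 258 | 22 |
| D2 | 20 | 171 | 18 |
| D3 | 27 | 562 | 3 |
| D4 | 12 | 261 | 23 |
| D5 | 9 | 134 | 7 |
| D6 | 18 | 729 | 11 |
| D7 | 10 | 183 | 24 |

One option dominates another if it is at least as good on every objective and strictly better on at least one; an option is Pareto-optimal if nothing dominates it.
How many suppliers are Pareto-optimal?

5

D1: dominated by D3 (unit cost 27≤28, capacity 562≥258, lead time 3≤22).
D2: dominated by D6 (unit cost 18≤20, capacity 729≥171, lead time 11≤18).
D3: not dominated (best lead time).
D4: not dominated.
D5: not dominated (best unit cost).
D6: not dominated (best capacity).
D7: not dominated.
Pareto-optimal: D3, D4, D5, D6, D7 → 5.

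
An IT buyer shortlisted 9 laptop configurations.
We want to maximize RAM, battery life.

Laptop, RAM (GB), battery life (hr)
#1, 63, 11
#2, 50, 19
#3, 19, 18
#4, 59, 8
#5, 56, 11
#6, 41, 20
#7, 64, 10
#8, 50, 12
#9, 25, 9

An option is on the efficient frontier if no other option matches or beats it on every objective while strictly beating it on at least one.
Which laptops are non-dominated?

#1: not dominated.
#2: not dominated.
#3: dominated by #2 (RAM 50≥19, battery life 19≥18).
#4: dominated by #1 (RAM 63≥59, battery life 11≥8).
#5: dominated by #1 (RAM 63≥56, battery life 11≥11).
#6: not dominated (best battery life).
#7: not dominated (best RAM).
#8: dominated by #2 (RAM 50≥50, battery life 19≥12).
#9: dominated by #1 (RAM 63≥25, battery life 11≥9).

#1, #2, #6, #7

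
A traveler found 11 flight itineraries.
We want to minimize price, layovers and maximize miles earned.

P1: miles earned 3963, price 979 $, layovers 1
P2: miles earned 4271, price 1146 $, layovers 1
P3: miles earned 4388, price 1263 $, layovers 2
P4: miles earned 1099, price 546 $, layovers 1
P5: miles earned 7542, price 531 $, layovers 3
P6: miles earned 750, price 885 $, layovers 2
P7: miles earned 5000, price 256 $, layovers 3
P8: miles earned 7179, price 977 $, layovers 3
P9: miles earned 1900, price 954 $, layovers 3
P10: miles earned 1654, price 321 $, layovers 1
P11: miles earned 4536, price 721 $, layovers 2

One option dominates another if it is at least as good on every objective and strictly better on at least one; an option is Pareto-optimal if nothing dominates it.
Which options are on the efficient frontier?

P1, P2, P5, P7, P10, P11

P1: not dominated.
P2: not dominated.
P3: dominated by P11 (miles earned 4536≥4388, price 721≤1263, layovers 2≤2).
P4: dominated by P10 (miles earned 1654≥1099, price 321≤546, layovers 1≤1).
P5: not dominated (best miles earned).
P6: dominated by P4 (miles earned 1099≥750, price 546≤885, layovers 1≤2).
P7: not dominated (best price).
P8: dominated by P5 (miles earned 7542≥7179, price 531≤977, layovers 3≤3).
P9: dominated by P5 (miles earned 7542≥1900, price 531≤954, layovers 3≤3).
P10: not dominated.
P11: not dominated.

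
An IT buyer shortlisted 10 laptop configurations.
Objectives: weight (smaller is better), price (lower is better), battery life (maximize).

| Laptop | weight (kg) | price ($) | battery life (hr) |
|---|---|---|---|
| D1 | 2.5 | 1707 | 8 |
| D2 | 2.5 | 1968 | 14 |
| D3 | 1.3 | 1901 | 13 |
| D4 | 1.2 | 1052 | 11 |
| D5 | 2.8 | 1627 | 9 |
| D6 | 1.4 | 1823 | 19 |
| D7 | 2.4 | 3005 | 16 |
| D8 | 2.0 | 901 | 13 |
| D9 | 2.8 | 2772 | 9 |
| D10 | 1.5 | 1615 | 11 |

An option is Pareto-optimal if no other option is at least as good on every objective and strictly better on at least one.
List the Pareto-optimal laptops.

D1: dominated by D4 (weight 1.2≤2.5, price 1052≤1707, battery life 11≥8).
D2: dominated by D6 (weight 1.4≤2.5, price 1823≤1968, battery life 19≥14).
D3: not dominated.
D4: not dominated (best weight).
D5: dominated by D4 (weight 1.2≤2.8, price 1052≤1627, battery life 11≥9).
D6: not dominated (best battery life).
D7: dominated by D6 (weight 1.4≤2.4, price 1823≤3005, battery life 19≥16).
D8: not dominated (best price).
D9: dominated by D2 (weight 2.5≤2.8, price 1968≤2772, battery life 14≥9).
D10: dominated by D4 (weight 1.2≤1.5, price 1052≤1615, battery life 11≥11).

D3, D4, D6, D8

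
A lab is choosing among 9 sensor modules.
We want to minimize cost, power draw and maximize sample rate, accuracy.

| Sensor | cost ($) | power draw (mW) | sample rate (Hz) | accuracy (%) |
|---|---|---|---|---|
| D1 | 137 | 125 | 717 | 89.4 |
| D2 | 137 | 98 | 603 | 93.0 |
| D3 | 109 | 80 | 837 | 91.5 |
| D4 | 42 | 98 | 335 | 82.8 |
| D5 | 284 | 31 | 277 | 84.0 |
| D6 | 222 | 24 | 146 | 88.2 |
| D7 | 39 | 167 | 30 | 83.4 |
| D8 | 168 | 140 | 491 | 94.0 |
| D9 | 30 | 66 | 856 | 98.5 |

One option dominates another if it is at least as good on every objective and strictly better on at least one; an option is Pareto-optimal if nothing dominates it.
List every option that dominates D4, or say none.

D9: cost 30≤42, power draw 66≤98, sample rate 856≥335, accuracy 98.5≥82.8 — dominates D4.
Others (D1, D2, D3, D5, D6, D7, D8) are each worse than D4 on at least one objective.

D9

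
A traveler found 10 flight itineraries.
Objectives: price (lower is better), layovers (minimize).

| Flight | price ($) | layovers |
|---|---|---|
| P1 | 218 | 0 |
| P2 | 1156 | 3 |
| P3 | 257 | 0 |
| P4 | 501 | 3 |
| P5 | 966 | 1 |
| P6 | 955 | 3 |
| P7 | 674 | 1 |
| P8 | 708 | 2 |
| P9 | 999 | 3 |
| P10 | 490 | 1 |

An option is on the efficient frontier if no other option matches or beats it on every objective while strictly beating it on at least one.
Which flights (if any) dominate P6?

P1, P3, P4, P7, P8, P10

P1: price 218≤955, layovers 0≤3 — dominates P6.
P3: price 257≤955, layovers 0≤3 — dominates P6.
P4: price 501≤955, layovers 3≤3 — dominates P6.
P7: price 674≤955, layovers 1≤3 — dominates P6.
P8: price 708≤955, layovers 2≤3 — dominates P6.
P10: price 490≤955, layovers 1≤3 — dominates P6.
Others (P2, P5, P9) are each worse than P6 on at least one objective.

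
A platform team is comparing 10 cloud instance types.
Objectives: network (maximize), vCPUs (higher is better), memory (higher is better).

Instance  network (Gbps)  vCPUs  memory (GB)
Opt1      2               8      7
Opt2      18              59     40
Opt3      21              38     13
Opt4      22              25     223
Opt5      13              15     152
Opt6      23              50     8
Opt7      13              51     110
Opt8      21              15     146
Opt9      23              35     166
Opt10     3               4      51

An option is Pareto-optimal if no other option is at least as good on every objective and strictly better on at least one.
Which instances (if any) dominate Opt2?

Opt1: worse on network (2 vs 18).
Opt3: worse on vCPUs (38 vs 59).
Opt4: worse on vCPUs (25 vs 59).
Opt5: worse on network (13 vs 18).
Opt6: worse on vCPUs (50 vs 59).
Opt7: worse on network (13 vs 18).
Opt8: worse on vCPUs (15 vs 59).
Opt9: worse on vCPUs (35 vs 59).
Opt10: worse on network (3 vs 18).
No option dominates Opt2.

none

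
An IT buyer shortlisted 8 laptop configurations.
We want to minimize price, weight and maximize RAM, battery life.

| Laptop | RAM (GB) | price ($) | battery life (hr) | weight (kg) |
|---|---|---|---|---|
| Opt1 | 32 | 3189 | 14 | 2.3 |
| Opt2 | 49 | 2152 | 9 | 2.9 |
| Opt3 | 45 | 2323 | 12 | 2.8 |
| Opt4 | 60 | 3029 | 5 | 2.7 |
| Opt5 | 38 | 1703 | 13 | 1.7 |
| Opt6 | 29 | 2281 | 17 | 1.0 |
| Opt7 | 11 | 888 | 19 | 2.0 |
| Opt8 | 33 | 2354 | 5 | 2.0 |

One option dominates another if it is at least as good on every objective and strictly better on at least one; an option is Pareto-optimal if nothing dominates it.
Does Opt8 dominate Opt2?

Opt8 vs Opt2: Opt8 is worse on RAM (33 vs 49), so it does not dominate Opt2.

No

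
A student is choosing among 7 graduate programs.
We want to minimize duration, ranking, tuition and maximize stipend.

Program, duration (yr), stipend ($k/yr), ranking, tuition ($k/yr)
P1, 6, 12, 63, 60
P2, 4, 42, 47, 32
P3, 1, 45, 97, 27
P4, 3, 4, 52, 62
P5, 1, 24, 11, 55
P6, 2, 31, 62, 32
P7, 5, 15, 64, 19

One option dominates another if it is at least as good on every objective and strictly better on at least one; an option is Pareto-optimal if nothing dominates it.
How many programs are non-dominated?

5

P1: dominated by P2 (duration 4≤6, stipend 42≥12, ranking 47≤63, tuition 32≤60).
P2: not dominated.
P3: not dominated (best stipend).
P4: dominated by P5 (duration 1≤3, stipend 24≥4, ranking 11≤52, tuition 55≤62).
P5: not dominated (best ranking).
P6: not dominated.
P7: not dominated (best tuition).
Pareto-optimal: P2, P3, P5, P6, P7 → 5.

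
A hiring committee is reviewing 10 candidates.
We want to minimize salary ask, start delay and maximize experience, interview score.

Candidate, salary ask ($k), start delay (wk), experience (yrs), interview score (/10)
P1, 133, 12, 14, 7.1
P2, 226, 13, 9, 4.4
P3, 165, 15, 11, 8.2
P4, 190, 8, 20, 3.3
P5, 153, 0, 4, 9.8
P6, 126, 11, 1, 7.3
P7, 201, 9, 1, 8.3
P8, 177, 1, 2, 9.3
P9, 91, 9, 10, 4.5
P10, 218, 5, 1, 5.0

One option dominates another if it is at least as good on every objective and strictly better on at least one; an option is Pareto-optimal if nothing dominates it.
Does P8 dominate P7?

Yes

P8 vs P7: salary ask 177≤201, start delay 1≤9, experience 2≥1, interview score 9.3≥8.3 — P8 is at least as good on every objective with at least one strict improvement.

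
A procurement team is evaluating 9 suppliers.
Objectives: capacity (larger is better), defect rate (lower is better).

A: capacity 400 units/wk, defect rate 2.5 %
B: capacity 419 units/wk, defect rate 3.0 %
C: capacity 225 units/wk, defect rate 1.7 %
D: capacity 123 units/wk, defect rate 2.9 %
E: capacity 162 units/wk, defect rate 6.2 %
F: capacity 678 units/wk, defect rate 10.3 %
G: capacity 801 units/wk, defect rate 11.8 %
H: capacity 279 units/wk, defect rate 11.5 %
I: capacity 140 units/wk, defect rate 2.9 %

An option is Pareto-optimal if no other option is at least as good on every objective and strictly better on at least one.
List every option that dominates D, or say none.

A: capacity 400≥123, defect rate 2.5≤2.9 — dominates D.
C: capacity 225≥123, defect rate 1.7≤2.9 — dominates D.
I: capacity 140≥123, defect rate 2.9≤2.9 — dominates D.
Others (B, E, F, G, H) are each worse than D on at least one objective.

A, C, I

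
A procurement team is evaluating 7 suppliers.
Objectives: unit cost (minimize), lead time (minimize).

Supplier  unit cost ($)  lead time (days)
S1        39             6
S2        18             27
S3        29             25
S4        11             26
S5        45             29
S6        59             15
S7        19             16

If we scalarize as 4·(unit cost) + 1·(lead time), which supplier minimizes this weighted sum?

S4

S1: 4·39 + 1·6 = 162
S2: 4·18 + 1·27 = 99
S3: 4·29 + 1·25 = 141
S4: 4·11 + 1·26 = 70
S5: 4·45 + 1·29 = 209
S6: 4·59 + 1·15 = 251
S7: 4·19 + 1·16 = 92
Lowest: S4 at 70.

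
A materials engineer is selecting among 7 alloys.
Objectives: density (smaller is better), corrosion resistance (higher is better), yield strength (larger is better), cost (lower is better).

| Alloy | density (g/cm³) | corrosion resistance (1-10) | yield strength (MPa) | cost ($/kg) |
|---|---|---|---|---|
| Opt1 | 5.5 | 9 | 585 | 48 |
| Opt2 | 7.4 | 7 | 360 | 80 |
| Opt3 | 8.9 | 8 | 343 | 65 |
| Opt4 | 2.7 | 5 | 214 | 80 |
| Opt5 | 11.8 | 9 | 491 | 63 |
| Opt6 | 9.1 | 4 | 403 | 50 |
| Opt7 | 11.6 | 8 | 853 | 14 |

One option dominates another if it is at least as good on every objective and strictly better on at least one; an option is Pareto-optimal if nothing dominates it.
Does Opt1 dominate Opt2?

Opt1 vs Opt2: density 5.5≤7.4, corrosion resistance 9≥7, yield strength 585≥360, cost 48≤80 — Opt1 is at least as good on every objective with at least one strict improvement.

Yes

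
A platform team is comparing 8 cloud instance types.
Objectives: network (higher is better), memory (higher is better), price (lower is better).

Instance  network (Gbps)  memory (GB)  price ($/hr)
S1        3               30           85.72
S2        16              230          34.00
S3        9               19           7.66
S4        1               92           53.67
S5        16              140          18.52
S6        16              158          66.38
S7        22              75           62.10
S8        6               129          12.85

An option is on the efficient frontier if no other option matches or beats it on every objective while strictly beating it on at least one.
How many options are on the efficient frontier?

5

S1: dominated by S2 (network 16≥3, memory 230≥30, price 34.00≤85.72).
S2: not dominated (best memory).
S3: not dominated (best price).
S4: dominated by S2 (network 16≥1, memory 230≥92, price 34.00≤53.67).
S5: not dominated.
S6: dominated by S2 (network 16≥16, memory 230≥158, price 34.00≤66.38).
S7: not dominated (best network).
S8: not dominated.
Pareto-optimal: S2, S3, S5, S7, S8 → 5.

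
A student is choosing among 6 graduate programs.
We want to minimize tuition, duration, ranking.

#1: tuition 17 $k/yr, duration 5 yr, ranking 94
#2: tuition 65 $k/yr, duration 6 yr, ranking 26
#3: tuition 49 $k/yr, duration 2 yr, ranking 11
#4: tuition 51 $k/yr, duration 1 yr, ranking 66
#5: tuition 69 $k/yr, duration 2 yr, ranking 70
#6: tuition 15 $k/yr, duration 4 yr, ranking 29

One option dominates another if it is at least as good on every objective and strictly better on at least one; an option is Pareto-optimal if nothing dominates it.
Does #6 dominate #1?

#6 vs #1: tuition 15≤17, duration 4≤5, ranking 29≤94 — #6 is at least as good on every objective with at least one strict improvement.

Yes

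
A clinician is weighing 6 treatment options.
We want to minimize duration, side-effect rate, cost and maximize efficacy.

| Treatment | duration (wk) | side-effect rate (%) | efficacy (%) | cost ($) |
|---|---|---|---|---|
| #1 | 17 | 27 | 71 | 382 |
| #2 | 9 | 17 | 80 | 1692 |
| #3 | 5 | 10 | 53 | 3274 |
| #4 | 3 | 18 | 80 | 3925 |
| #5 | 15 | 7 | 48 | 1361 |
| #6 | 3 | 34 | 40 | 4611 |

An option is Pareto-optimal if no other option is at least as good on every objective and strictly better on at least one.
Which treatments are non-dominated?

#1, #2, #3, #4, #5

#1: not dominated (best cost).
#2: not dominated.
#3: not dominated.
#4: not dominated.
#5: not dominated (best side-effect rate).
#6: dominated by #4 (duration 3≤3, side-effect rate 18≤34, efficacy 80≥40, cost 3925≤4611).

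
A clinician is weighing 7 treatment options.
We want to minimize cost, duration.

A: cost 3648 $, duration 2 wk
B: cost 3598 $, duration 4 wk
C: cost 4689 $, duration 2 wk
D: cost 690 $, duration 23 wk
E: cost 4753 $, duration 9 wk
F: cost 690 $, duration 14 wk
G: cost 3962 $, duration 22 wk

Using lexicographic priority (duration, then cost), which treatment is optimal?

A

First minimize duration: best is 2, kept {A, C}.
Then minimize cost: best is 3648, kept {A}.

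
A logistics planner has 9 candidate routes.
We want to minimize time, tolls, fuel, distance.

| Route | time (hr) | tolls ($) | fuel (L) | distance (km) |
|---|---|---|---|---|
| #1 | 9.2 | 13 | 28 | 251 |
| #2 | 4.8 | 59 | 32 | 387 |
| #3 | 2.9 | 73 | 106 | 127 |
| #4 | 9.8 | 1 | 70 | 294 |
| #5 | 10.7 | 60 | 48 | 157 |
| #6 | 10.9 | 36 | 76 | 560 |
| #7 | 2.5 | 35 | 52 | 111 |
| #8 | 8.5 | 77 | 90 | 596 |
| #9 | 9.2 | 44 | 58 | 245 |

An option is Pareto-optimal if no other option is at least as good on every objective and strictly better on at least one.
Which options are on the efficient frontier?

#1, #2, #4, #5, #7

#1: not dominated (best fuel).
#2: not dominated.
#3: dominated by #7 (time 2.5≤2.9, tolls 35≤73, fuel 52≤106, distance 111≤127).
#4: not dominated (best tolls).
#5: not dominated.
#6: dominated by #1 (time 9.2≤10.9, tolls 13≤36, fuel 28≤76, distance 251≤560).
#7: not dominated (best time).
#8: dominated by #2 (time 4.8≤8.5, tolls 59≤77, fuel 32≤90, distance 387≤596).
#9: dominated by #7 (time 2.5≤9.2, tolls 35≤44, fuel 52≤58, distance 111≤245).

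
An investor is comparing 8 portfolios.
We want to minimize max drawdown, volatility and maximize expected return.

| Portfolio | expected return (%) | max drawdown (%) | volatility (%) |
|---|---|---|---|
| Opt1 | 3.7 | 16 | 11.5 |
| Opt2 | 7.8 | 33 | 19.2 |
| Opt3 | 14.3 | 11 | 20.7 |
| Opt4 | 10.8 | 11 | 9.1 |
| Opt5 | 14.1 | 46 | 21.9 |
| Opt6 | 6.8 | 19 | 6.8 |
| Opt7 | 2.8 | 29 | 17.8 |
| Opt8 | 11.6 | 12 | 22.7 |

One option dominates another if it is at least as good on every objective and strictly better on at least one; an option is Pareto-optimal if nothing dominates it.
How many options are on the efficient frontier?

3

Opt1: dominated by Opt4 (expected return 10.8≥3.7, max drawdown 11≤16, volatility 9.1≤11.5).
Opt2: dominated by Opt4 (expected return 10.8≥7.8, max drawdown 11≤33, volatility 9.1≤19.2).
Opt3: not dominated (best expected return).
Opt4: not dominated.
Opt5: dominated by Opt3 (expected return 14.3≥14.1, max drawdown 11≤46, volatility 20.7≤21.9).
Opt6: not dominated (best volatility).
Opt7: dominated by Opt1 (expected return 3.7≥2.8, max drawdown 16≤29, volatility 11.5≤17.8).
Opt8: dominated by Opt3 (expected return 14.3≥11.6, max drawdown 11≤12, volatility 20.7≤22.7).
Pareto-optimal: Opt3, Opt4, Opt6 → 3.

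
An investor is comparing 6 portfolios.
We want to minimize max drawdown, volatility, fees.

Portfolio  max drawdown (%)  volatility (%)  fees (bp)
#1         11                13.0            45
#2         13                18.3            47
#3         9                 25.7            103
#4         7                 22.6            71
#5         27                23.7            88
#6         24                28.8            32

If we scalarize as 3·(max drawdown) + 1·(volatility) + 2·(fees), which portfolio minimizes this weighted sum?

#1

#1: 3·11 + 1·13.0 + 2·45 = 136.0
#2: 3·13 + 1·18.3 + 2·47 = 151.3
#3: 3·9 + 1·25.7 + 2·103 = 258.7
#4: 3·7 + 1·22.6 + 2·71 = 185.6
#5: 3·27 + 1·23.7 + 2·88 = 280.7
#6: 3·24 + 1·28.8 + 2·32 = 164.8
Lowest: #1 at 136.0.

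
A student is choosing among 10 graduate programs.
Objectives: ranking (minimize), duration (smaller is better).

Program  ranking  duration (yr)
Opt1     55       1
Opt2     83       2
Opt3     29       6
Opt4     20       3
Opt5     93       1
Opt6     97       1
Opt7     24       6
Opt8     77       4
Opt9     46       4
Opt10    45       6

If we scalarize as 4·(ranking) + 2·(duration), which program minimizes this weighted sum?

Opt4

Opt1: 4·55 + 2·1 = 222
Opt2: 4·83 + 2·2 = 336
Opt3: 4·29 + 2·6 = 128
Opt4: 4·20 + 2·3 = 86
Opt5: 4·93 + 2·1 = 374
Opt6: 4·97 + 2·1 = 390
Opt7: 4·24 + 2·6 = 108
Opt8: 4·77 + 2·4 = 316
Opt9: 4·46 + 2·4 = 192
Opt10: 4·45 + 2·6 = 192
Lowest: Opt4 at 86.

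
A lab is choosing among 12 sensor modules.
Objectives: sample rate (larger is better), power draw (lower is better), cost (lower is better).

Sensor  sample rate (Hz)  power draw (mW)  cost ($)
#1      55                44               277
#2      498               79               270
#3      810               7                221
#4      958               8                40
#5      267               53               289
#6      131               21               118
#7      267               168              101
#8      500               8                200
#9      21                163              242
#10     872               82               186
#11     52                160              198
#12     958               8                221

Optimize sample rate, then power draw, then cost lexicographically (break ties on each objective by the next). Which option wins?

#4

First maximize sample rate: best is 958, kept {#4, #12}.
Then minimize power draw: best is 8, kept {#4, #12}.
Then minimize cost: best is 40, kept {#4}.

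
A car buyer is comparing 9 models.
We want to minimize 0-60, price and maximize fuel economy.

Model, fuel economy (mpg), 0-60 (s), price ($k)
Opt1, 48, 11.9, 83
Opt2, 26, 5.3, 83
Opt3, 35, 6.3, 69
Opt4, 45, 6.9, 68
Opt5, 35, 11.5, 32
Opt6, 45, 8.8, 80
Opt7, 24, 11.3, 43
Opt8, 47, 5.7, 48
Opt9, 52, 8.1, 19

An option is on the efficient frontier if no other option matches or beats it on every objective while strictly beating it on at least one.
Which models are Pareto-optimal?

Opt2, Opt8, Opt9

Opt1: dominated by Opt9 (fuel economy 52≥48, 0-60 8.1≤11.9, price 19≤83).
Opt2: not dominated (best 0-60).
Opt3: dominated by Opt8 (fuel economy 47≥35, 0-60 5.7≤6.3, price 48≤69).
Opt4: dominated by Opt8 (fuel economy 47≥45, 0-60 5.7≤6.9, price 48≤68).
Opt5: dominated by Opt9 (fuel economy 52≥35, 0-60 8.1≤11.5, price 19≤32).
Opt6: dominated by Opt4 (fuel economy 45≥45, 0-60 6.9≤8.8, price 68≤80).
Opt7: dominated by Opt9 (fuel economy 52≥24, 0-60 8.1≤11.3, price 19≤43).
Opt8: not dominated.
Opt9: not dominated (best fuel economy).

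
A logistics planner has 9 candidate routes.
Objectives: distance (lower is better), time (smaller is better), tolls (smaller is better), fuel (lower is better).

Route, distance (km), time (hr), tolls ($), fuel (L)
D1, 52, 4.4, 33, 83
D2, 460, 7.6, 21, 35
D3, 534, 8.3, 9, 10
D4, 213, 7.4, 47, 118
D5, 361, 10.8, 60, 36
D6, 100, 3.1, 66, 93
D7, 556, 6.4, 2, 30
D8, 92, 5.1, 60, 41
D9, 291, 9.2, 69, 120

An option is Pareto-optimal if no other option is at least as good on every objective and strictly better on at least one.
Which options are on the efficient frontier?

D1: not dominated (best distance).
D2: not dominated.
D3: not dominated (best fuel).
D4: dominated by D1 (distance 52≤213, time 4.4≤7.4, tolls 33≤47, fuel 83≤118).
D5: not dominated.
D6: not dominated (best time).
D7: not dominated (best tolls).
D8: not dominated.
D9: dominated by D1 (distance 52≤291, time 4.4≤9.2, tolls 33≤69, fuel 83≤120).

D1, D2, D3, D5, D6, D7, D8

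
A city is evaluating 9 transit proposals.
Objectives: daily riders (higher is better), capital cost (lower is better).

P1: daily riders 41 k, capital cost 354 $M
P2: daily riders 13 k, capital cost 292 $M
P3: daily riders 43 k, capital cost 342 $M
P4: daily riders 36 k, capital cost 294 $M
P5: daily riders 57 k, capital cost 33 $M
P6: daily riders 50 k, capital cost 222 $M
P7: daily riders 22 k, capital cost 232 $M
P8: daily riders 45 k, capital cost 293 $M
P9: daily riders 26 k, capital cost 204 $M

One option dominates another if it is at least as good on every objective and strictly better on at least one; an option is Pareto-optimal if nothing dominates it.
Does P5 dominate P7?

P5 vs P7: daily riders 57≥22, capital cost 33≤232 — P5 is at least as good on every objective with at least one strict improvement.

Yes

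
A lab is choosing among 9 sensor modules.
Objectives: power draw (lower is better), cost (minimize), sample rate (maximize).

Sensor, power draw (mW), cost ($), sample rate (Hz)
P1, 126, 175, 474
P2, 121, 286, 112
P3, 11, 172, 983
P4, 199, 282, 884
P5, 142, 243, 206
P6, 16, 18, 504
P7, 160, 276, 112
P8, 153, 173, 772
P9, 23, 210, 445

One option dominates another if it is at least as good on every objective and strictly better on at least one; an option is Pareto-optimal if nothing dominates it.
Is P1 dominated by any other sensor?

Yes

P3 vs P1: power draw 11≤126, cost 172≤175, sample rate 983≥474 — P3 is at least as good on every objective and strictly better on at least one, so P3 dominates P1.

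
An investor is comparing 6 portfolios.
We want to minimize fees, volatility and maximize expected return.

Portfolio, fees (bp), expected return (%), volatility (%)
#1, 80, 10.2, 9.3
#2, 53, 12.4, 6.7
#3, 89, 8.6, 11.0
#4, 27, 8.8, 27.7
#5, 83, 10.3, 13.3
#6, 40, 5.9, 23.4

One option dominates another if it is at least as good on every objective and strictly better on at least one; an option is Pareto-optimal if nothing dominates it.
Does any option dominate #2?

#1: worse on fees (80 vs 53).
#3: worse on fees (89 vs 53).
#4: worse on expected return (8.8 vs 12.4).
#5: worse on fees (83 vs 53).
#6: worse on expected return (5.9 vs 12.4).
No option is at least as good as #2 on every objective and strictly better on one.

No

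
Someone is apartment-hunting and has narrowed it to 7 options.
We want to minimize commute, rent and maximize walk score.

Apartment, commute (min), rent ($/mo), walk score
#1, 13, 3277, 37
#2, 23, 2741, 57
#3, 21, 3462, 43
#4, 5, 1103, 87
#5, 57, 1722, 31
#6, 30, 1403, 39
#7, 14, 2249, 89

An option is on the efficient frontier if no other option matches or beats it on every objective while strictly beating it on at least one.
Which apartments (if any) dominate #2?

#4, #7

#4: commute 5≤23, rent 1103≤2741, walk score 87≥57 — dominates #2.
#7: commute 14≤23, rent 2249≤2741, walk score 89≥57 — dominates #2.
Others (#1, #3, #5, #6) are each worse than #2 on at least one objective.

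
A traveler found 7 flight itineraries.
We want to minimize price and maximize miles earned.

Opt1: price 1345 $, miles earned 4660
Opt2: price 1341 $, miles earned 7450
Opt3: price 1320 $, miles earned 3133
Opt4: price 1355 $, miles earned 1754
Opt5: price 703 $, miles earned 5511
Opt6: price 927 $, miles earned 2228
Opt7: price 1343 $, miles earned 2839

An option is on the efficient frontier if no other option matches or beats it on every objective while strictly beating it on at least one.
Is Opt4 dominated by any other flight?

Yes

Opt1 vs Opt4: price 1345≤1355, miles earned 4660≥1754 — Opt1 is at least as good on every objective and strictly better on at least one, so Opt1 dominates Opt4.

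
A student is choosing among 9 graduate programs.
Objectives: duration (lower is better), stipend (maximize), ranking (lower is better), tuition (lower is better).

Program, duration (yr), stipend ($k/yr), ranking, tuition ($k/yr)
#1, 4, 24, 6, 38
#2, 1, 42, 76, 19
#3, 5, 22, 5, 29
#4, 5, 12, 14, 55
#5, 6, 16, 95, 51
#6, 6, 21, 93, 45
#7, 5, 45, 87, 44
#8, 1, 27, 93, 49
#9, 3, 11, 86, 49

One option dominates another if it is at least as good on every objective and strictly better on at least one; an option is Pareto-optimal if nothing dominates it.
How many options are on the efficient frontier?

#1: not dominated.
#2: not dominated (best tuition).
#3: not dominated (best ranking).
#4: dominated by #1 (duration 4≤5, stipend 24≥12, ranking 6≤14, tuition 38≤55).
#5: dominated by #1 (duration 4≤6, stipend 24≥16, ranking 6≤95, tuition 38≤51).
#6: dominated by #1 (duration 4≤6, stipend 24≥21, ranking 6≤93, tuition 38≤45).
#7: not dominated (best stipend).
#8: dominated by #2 (duration 1≤1, stipend 42≥27, ranking 76≤93, tuition 19≤49).
#9: dominated by #2 (duration 1≤3, stipend 42≥11, ranking 76≤86, tuition 19≤49).
Pareto-optimal: #1, #2, #3, #7 → 4.

4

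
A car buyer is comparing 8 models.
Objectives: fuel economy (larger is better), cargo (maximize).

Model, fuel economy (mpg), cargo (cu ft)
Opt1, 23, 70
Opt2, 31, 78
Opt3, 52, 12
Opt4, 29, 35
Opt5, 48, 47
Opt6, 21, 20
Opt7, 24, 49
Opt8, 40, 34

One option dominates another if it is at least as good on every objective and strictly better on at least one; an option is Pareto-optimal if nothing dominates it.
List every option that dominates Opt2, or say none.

none

Opt1: worse on fuel economy (23 vs 31).
Opt3: worse on cargo (12 vs 78).
Opt4: worse on fuel economy (29 vs 31).
Opt5: worse on cargo (47 vs 78).
Opt6: worse on fuel economy (21 vs 31).
Opt7: worse on fuel economy (24 vs 31).
Opt8: worse on cargo (34 vs 78).
No option dominates Opt2.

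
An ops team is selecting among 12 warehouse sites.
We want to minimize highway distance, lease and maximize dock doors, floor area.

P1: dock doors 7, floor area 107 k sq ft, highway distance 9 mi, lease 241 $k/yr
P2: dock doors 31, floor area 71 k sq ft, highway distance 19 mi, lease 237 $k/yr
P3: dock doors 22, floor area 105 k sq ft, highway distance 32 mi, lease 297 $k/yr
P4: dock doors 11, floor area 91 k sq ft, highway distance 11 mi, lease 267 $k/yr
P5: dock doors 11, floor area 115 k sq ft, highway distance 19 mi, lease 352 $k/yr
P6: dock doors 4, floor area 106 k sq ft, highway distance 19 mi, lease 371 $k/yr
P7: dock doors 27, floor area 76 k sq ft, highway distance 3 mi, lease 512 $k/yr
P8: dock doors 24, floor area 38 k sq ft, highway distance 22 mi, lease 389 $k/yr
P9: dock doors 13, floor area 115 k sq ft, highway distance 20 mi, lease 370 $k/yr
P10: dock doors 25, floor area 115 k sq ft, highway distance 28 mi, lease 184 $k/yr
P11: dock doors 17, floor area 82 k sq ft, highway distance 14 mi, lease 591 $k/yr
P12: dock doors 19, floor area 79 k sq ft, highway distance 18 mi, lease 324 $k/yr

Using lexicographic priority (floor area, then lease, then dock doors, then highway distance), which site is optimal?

P10

First maximize floor area: best is 115, kept {P5, P9, P10}.
Then minimize lease: best is 184, kept {P10}.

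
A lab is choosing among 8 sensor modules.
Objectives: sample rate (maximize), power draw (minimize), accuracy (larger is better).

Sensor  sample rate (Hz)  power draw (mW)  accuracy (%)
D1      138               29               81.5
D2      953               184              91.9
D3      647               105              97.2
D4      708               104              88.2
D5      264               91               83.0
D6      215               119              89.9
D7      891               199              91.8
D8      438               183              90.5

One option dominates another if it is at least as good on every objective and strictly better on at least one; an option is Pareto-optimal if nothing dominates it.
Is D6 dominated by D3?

D3 vs D6: sample rate 647≥215, power draw 105≤119, accuracy 97.2≥89.9 — D3 is at least as good on every objective with at least one strict improvement.

Yes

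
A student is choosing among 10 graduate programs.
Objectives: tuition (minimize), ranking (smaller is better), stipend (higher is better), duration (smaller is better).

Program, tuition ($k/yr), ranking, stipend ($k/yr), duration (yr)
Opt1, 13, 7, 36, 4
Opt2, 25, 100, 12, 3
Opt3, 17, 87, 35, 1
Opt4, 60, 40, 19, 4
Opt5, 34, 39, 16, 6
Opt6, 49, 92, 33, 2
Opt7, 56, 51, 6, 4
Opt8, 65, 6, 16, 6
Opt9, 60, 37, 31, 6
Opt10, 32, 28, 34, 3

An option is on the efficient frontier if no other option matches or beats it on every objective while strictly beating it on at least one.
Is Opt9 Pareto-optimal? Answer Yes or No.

Opt1 vs Opt9: tuition 13≤60, ranking 7≤37, stipend 36≥31, duration 4≤6 — Opt1 is at least as good on every objective and strictly better on at least one, so Opt1 dominates Opt9.

No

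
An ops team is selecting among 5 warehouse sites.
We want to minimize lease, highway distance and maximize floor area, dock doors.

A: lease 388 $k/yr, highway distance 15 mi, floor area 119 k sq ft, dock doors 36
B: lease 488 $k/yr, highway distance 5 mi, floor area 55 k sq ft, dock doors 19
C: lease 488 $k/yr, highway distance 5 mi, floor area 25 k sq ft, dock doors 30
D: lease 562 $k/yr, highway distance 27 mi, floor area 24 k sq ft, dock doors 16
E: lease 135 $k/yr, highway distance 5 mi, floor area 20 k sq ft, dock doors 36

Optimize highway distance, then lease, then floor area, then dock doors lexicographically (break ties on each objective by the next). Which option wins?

First minimize highway distance: best is 5, kept {B, C, E}.
Then minimize lease: best is 135, kept {E}.

E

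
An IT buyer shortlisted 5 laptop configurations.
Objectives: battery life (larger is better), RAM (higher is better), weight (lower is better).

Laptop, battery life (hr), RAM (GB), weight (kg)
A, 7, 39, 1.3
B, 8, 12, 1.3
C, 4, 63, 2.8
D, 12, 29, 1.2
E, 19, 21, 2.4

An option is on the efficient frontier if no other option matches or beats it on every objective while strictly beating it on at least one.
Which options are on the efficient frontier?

A, C, D, E

A: not dominated.
B: dominated by D (battery life 12≥8, RAM 29≥12, weight 1.2≤1.3).
C: not dominated (best RAM).
D: not dominated (best weight).
E: not dominated (best battery life).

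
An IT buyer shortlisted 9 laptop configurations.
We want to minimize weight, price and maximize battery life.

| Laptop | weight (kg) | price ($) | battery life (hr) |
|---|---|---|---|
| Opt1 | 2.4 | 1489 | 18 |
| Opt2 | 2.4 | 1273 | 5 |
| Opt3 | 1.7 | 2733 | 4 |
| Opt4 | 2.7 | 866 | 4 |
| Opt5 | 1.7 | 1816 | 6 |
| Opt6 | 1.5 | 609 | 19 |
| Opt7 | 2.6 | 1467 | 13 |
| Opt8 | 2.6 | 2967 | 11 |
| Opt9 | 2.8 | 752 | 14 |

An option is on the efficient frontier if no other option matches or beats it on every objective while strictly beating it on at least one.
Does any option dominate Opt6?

No

Opt1: worse on weight (2.4 vs 1.5).
Opt2: worse on weight (2.4 vs 1.5).
Opt3: worse on weight (1.7 vs 1.5).
Opt4: worse on weight (2.7 vs 1.5).
Opt5: worse on weight (1.7 vs 1.5).
Opt7: worse on weight (2.6 vs 1.5).
Opt8: worse on weight (2.6 vs 1.5).
Opt9: worse on weight (2.8 vs 1.5).
No option is at least as good as Opt6 on every objective and strictly better on one.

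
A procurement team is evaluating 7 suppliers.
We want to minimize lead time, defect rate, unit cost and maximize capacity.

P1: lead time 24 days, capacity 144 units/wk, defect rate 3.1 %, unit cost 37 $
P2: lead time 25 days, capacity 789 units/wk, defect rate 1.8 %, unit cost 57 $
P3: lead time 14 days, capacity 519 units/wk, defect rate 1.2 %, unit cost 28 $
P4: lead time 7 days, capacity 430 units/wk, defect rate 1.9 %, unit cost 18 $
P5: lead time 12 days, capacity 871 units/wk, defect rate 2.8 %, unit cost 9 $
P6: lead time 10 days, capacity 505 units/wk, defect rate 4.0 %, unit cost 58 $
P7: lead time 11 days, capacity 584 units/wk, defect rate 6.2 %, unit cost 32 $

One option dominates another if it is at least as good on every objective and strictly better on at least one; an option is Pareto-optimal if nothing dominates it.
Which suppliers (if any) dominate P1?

P3: lead time 14≤24, capacity 519≥144, defect rate 1.2≤3.1, unit cost 28≤37 — dominates P1.
P4: lead time 7≤24, capacity 430≥144, defect rate 1.9≤3.1, unit cost 18≤37 — dominates P1.
P5: lead time 12≤24, capacity 871≥144, defect rate 2.8≤3.1, unit cost 9≤37 — dominates P1.
Others (P2, P6, P7) are each worse than P1 on at least one objective.

P3, P4, P5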